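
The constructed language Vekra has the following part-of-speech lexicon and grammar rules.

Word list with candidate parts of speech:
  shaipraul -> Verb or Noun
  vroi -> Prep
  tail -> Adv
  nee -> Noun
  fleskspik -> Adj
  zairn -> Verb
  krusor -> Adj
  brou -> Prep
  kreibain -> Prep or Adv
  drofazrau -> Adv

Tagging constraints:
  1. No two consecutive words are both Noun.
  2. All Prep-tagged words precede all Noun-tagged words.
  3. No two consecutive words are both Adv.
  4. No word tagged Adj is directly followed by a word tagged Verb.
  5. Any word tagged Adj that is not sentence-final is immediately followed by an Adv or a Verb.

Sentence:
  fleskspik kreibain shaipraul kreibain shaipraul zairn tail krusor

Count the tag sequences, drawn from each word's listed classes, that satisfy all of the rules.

6

Candidates per position — 1:fleskspik {Adj}; 2:kreibain {Prep,Adv}; 3:shaipraul {Verb,Noun}; 4:kreibain {Prep,Adv}; 5:shaipraul {Verb,Noun}; 6:zairn {Verb}; 7:tail {Adv}; 8:krusor {Adj}.
There are 16 candidate sequences in total.
Checking each against the rules leaves 6 sequences.
Count = 6.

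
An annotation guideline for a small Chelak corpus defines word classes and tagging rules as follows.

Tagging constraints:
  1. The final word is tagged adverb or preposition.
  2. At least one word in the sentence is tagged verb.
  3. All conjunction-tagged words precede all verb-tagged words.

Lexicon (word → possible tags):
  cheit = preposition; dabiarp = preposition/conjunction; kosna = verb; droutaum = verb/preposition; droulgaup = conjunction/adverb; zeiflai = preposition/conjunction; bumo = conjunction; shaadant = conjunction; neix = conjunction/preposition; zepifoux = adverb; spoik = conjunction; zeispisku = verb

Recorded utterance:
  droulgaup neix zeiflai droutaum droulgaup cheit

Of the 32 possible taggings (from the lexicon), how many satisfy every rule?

Candidates per position — 1:droulgaup {conjunction,adverb}; 2:neix {conjunction,preposition}; 3:zeiflai {preposition,conjunction}; 4:droutaum {verb,preposition}; 5:droulgaup {conjunction,adverb}; 6:cheit {preposition}.
There are 32 candidate sequences in total.
Checking each against the rules leaves 8 sequences.
Count = 8.

8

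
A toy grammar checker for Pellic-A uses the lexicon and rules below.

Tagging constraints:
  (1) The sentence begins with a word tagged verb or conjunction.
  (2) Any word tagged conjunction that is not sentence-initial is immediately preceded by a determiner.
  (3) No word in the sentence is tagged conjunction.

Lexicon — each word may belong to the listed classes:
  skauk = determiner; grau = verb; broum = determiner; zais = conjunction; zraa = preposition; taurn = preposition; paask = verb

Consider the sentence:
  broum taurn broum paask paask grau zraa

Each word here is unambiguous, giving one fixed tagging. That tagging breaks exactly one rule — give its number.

Fixed tagging: determiner preposition determiner verb verb verb preposition.
Rule check: R1 fail, R2 pass, R3 pass.
Only rule 1 fails.

1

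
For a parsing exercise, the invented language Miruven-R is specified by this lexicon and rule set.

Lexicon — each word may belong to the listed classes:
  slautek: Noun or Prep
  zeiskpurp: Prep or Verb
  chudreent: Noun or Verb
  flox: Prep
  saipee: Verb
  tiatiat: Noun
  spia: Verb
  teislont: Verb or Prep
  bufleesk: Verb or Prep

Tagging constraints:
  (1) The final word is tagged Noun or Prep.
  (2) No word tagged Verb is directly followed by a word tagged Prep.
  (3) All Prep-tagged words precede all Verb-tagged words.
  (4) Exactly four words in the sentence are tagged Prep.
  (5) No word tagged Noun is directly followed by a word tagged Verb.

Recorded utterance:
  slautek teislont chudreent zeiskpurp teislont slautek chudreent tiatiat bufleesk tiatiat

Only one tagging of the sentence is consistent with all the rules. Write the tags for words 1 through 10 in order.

Candidates per position — 1:slautek {Noun,Prep}; 2:teislont {Verb,Prep}; 3:chudreent {Noun,Verb}; 4:zeiskpurp {Prep,Verb}; 5:teislont {Verb,Prep}; 6:slautek {Noun,Prep}; 7:chudreent {Noun,Verb}; 8:tiatiat {Noun}; 9:bufleesk {Verb,Prep}; 10:tiatiat {Noun}.
At position 9, choosing Verb makes rule 5 impossible to satisfy; hence Prep.
At position 2, choosing Verb makes rule 3 impossible to satisfy; hence Prep.
At position 3, choosing Verb makes rule 3 impossible to satisfy; hence Noun.
At position 4, choosing Verb makes rule 3 impossible to satisfy; hence Prep.
At position 5, choosing Verb makes rule 3 impossible to satisfy; hence Prep.
At position 6, choosing Prep makes rule 4 impossible to satisfy; hence Noun.
At position 7, choosing Verb makes rule 3 impossible to satisfy; hence Noun.
At position 1, choosing Prep makes rule 4 impossible to satisfy; hence Noun.
So the tagging must be: Noun Prep Noun Prep Prep Noun Noun Noun Prep Noun.
Verifying each rule — rule 1 ok; rule 2 ok; rule 3 ok; rule 4 ok; rule 5 ok.

Noun Prep Noun Prep Prep Noun Noun Noun Prep Noun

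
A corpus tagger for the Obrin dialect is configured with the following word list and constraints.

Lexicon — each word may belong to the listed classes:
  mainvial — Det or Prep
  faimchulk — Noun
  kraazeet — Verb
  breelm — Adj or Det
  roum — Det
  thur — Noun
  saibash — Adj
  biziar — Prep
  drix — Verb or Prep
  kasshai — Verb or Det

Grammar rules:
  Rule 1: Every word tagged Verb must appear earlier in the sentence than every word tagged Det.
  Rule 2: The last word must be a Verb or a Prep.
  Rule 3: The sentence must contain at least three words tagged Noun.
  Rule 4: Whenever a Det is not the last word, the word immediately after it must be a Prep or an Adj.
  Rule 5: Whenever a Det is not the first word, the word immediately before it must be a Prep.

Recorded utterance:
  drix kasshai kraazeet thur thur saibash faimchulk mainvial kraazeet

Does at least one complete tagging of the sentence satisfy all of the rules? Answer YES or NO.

Candidates per position — 1:drix {Verb,Prep}; 2:kasshai {Verb,Det}; 3:kraazeet {Verb}; 4:thur {Noun}; 5:thur {Noun}; 6:saibash {Adj}; 7:faimchulk {Noun}; 8:mainvial {Det,Prep}; 9:kraazeet {Verb}.
One satisfying assignment: Verb Verb Verb Noun Noun Adj Noun Prep Verb.
Rule-by-rule: rule 1 satisfied; rule 2 satisfied; rule 3 satisfied; rule 4 satisfied; rule 5 satisfied.

YES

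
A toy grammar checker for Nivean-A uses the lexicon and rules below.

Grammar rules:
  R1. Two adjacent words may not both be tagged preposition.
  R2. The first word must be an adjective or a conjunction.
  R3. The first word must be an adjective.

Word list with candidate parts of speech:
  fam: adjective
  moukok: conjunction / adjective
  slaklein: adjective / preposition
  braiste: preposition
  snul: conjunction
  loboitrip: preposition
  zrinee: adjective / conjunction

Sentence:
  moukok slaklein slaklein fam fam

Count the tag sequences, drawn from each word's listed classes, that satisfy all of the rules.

Candidates per position — 1:moukok {conjunction,adjective}; 2:slaklein {adjective,preposition}; 3:slaklein {adjective,preposition}; 4:fam {adjective}; 5:fam {adjective}.
There are 8 candidate sequences in total.
The sequences that satisfy every rule: adjective adjective adjective adjective adjective; adjective adjective preposition adjective adjective; adjective preposition adjective adjective adjective.
Count = 3.

3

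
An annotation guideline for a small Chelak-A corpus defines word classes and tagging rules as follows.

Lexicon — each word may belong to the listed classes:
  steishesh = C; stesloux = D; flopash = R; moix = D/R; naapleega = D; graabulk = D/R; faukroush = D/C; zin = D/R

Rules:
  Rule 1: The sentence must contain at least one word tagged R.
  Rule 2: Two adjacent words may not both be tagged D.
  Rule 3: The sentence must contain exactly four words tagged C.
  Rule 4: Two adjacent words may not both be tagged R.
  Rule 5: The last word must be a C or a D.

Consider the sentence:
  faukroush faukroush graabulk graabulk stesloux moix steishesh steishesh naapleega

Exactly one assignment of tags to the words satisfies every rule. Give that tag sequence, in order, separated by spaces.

C C D R D R C C D

Candidates per position — 1:faukroush {D,C}; 2:faukroush {D,C}; 3:graabulk {D,R}; 4:graabulk {D,R}; 5:stesloux {D}; 6:moix {D,R}; 7:steishesh {C}; 8:steishesh {C}; 9:naapleega {D}.
If word 1 were D, no tagging could satisfy rule 3; so word 1 is C.
If word 2 were D, no tagging could satisfy rule 3; so word 2 is C.
If word 4 were D, no tagging could satisfy rule 2; so word 4 is R.
If word 6 were D, no tagging could satisfy rule 2; so word 6 is R.
If word 3 were R, no tagging could satisfy rule 4; so word 3 is D.
That leaves exactly one tagging: C C D R D R C C D.
Checking: rule 1 holds; rule 2 holds; rule 3 holds; rule 4 holds; rule 5 holds.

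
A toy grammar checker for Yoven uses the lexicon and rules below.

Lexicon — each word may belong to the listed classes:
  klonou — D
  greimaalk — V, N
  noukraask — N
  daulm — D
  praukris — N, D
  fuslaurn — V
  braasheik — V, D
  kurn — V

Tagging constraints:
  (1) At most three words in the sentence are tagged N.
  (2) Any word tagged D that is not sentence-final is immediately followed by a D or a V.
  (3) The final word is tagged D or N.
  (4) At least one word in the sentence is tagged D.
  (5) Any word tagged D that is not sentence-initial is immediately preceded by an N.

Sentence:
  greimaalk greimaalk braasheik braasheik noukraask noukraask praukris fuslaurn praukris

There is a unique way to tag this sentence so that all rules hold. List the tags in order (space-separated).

Candidates per position — 1:greimaalk {V,N}; 2:greimaalk {V,N}; 3:braasheik {V,D}; 4:braasheik {V,D}; 5:noukraask {N}; 6:noukraask {N}; 7:praukris {N,D}; 8:fuslaurn {V}; 9:praukris {N,D}.
If word 4 were D, no tagging could satisfy rule 2; so word 4 is V.
If word 9 were D, no tagging could satisfy rule 5; so word 9 is N.
If word 1 were N, no tagging could satisfy rule 1; so word 1 is V.
If word 2 were N, no tagging could satisfy rule 1; so word 2 is V.
If word 3 were D, no tagging could satisfy rule 5; so word 3 is V.
If word 7 were N, no tagging could satisfy rule 1; so word 7 is D.
So the tagging must be: V V V V N N D V N.
Verifying each rule — rule 1 holds; rule 2 holds; rule 3 holds; rule 4 holds; rule 5 holds.

V V V V N N D V N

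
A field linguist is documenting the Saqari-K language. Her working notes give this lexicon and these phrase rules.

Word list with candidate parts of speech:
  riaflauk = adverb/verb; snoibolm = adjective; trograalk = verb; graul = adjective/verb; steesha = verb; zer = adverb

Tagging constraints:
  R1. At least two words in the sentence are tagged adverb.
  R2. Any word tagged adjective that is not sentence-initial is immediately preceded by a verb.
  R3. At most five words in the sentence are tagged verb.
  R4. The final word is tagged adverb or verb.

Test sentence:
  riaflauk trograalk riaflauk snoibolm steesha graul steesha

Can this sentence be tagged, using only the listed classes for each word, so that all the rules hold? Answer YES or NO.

NO

Candidates per position — 1:riaflauk {adverb,verb}; 2:trograalk {verb}; 3:riaflauk {adverb,verb}; 4:snoibolm {adjective}; 5:steesha {verb}; 6:graul {adjective,verb}; 7:steesha {verb}.
Every candidate sequence violates at least one rule; no consistent tagging exists.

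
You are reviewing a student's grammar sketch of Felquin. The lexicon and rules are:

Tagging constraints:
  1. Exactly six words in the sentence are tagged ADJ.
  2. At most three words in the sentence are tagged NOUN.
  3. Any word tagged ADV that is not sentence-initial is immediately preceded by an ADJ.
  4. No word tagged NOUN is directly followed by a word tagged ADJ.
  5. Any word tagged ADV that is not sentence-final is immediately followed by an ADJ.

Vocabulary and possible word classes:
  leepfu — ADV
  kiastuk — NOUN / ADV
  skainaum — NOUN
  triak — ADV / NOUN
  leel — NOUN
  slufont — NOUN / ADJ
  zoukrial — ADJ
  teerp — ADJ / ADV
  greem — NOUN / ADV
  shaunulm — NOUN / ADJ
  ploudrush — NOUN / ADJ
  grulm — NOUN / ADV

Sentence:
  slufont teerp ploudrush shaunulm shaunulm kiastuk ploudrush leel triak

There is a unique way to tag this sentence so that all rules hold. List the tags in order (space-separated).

ADJ ADJ ADJ ADJ ADJ ADV ADJ NOUN NOUN

Candidates per position — 1:slufont {NOUN,ADJ}; 2:teerp {ADJ,ADV}; 3:ploudrush {NOUN,ADJ}; 4:shaunulm {NOUN,ADJ}; 5:shaunulm {NOUN,ADJ}; 6:kiastuk {NOUN,ADV}; 7:ploudrush {NOUN,ADJ}; 8:leel {NOUN}; 9:triak {ADV,NOUN}.
Position 1: NOUN is ruled out by rule 1; that leaves ADJ.
Position 2: ADV is ruled out by rule 1; that leaves ADJ.
Position 3: NOUN is ruled out by rule 1; that leaves ADJ.
Position 4: NOUN is ruled out by rule 1; that leaves ADJ.
Position 5: NOUN is ruled out by rule 1; that leaves ADJ.
Position 7: NOUN is ruled out by rule 1; that leaves ADJ.
Position 9: ADV is ruled out by rule 3; that leaves NOUN.
Position 6: NOUN is ruled out by rule 4; that leaves ADV.
That leaves exactly one tagging: ADJ ADJ ADJ ADJ ADJ ADV ADJ NOUN NOUN.
Rule-by-rule: rule 1 satisfied; rule 2 satisfied; rule 3 satisfied; rule 4 satisfied; rule 5 satisfied.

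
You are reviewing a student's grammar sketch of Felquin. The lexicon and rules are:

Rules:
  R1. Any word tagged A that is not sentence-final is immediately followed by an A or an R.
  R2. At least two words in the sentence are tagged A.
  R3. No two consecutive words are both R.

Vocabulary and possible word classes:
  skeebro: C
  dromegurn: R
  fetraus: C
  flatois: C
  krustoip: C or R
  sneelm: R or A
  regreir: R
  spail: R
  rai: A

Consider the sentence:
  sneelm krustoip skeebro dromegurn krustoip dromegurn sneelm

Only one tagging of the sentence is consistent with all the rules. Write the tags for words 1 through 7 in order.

Candidates per position — 1:sneelm {R,A}; 2:krustoip {C,R}; 3:skeebro {C}; 4:dromegurn {R}; 5:krustoip {C,R}; 6:dromegurn {R}; 7:sneelm {R,A}.
If word 1 were R, no tagging could satisfy rule 2; so word 1 is A.
If word 2 were C, no tagging could satisfy rule 1; so word 2 is R.
If word 5 were R, no tagging could satisfy rule 3; so word 5 is C.
If word 7 were R, no tagging could satisfy rule 2; so word 7 is A.
The unique satisfying tagging is: A R C R C R A.
Checking: rule 1 satisfied; rule 2 satisfied; rule 3 satisfied.

A R C R C R A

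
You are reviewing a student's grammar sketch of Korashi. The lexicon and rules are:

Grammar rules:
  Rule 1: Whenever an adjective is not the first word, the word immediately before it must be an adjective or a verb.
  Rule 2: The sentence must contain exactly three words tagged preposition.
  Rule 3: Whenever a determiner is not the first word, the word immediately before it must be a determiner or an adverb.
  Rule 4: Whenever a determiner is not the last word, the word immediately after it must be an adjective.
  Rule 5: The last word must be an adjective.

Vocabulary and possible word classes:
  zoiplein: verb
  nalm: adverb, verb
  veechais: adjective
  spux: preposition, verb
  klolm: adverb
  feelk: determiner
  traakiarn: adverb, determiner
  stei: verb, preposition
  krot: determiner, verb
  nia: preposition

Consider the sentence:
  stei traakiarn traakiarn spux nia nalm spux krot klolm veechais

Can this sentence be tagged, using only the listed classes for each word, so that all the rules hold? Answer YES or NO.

Candidates per position — 1:stei {verb,preposition}; 2:traakiarn {adverb,determiner}; 3:traakiarn {adverb,determiner}; 4:spux {preposition,verb}; 5:nia {preposition}; 6:nalm {adverb,verb}; 7:spux {preposition,verb}; 8:krot {determiner,verb}; 9:klolm {adverb}; 10:veechais {adjective}.
Rule 1 cannot be satisfied by any choice of tags from the lexicon.
So there is no consistent tagging.

NO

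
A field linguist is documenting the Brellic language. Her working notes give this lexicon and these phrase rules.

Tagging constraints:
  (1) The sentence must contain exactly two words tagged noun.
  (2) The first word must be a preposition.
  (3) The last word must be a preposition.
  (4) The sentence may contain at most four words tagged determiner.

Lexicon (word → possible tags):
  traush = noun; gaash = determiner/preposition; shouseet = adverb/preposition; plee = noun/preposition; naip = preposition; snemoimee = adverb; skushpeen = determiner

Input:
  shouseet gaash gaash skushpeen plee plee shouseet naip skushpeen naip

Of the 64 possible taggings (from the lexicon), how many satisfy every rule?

8

Candidates per position — 1:shouseet {adverb,preposition}; 2:gaash {determiner,preposition}; 3:gaash {determiner,preposition}; 4:skushpeen {determiner}; 5:plee {noun,preposition}; 6:plee {noun,preposition}; 7:shouseet {adverb,preposition}; 8:naip {preposition}; 9:skushpeen {determiner}; 10:naip {preposition}.
There are 64 candidate sequences in total.
Checking each against the rules leaves 8 sequences.
Count = 8.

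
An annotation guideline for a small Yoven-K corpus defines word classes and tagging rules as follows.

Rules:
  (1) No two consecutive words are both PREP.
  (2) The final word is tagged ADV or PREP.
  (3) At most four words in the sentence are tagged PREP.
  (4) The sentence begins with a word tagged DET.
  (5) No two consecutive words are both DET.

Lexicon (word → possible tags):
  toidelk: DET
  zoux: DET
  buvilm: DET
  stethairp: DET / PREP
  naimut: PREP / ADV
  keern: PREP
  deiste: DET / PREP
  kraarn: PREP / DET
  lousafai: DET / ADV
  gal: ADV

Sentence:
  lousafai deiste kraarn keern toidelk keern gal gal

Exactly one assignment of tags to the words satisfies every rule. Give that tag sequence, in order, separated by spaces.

Candidates per position — 1:lousafai {DET,ADV}; 2:deiste {DET,PREP}; 3:kraarn {PREP,DET}; 4:keern {PREP}; 5:toidelk {DET}; 6:keern {PREP}; 7:gal {ADV}; 8:gal {ADV}.
If word 1 were ADV, no tagging could satisfy rule 4; so word 1 is DET.
If word 2 were DET, no tagging could satisfy rule 5; so word 2 is PREP.
If word 3 were PREP, no tagging could satisfy rule 1; so word 3 is DET.
The unique satisfying tagging is: DET PREP DET PREP DET PREP ADV ADV.
Verifying each rule — rule 1 satisfied; rule 2 satisfied; rule 3 satisfied; rule 4 satisfied; rule 5 satisfied.

DET PREP DET PREP DET PREP ADV ADV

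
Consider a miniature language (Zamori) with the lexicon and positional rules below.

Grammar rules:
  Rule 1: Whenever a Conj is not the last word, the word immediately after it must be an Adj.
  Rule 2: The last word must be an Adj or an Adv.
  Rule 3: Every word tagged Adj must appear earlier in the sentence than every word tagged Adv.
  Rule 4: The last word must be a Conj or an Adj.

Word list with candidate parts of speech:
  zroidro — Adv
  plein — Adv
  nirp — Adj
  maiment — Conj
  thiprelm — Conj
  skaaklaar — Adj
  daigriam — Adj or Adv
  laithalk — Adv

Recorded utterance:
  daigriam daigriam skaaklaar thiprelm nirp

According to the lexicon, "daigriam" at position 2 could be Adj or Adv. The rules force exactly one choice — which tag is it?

Adj

Candidates per position — 1:daigriam {Adj,Adv}; 2:daigriam {Adj,Adv}; 3:skaaklaar {Adj}; 4:thiprelm {Conj}; 5:nirp {Adj}.
If word 1 were Adv, no tagging could satisfy rule 3; so word 1 is Adj.
If word 2 were Adv, no tagging could satisfy rule 3; so word 2 is Adj.
That leaves exactly one tagging: Adj Adj Adj Conj Adj.
Check: rule 1 ok; rule 2 ok; rule 3 ok; rule 4 ok.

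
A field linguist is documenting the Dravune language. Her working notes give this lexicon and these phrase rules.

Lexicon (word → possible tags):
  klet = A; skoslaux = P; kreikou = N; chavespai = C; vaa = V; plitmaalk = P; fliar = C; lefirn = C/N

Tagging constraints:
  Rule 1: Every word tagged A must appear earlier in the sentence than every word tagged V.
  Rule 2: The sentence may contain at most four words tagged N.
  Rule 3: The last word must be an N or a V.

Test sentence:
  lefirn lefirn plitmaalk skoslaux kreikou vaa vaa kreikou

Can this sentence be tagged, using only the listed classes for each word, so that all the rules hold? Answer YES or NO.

YES

Candidates per position — 1:lefirn {C,N}; 2:lefirn {C,N}; 3:plitmaalk {P}; 4:skoslaux {P}; 5:kreikou {N}; 6:vaa {V}; 7:vaa {V}; 8:kreikou {N}.
One satisfying assignment: C N P P N V V N.
Checking: rule 1 holds; rule 2 holds; rule 3 holds.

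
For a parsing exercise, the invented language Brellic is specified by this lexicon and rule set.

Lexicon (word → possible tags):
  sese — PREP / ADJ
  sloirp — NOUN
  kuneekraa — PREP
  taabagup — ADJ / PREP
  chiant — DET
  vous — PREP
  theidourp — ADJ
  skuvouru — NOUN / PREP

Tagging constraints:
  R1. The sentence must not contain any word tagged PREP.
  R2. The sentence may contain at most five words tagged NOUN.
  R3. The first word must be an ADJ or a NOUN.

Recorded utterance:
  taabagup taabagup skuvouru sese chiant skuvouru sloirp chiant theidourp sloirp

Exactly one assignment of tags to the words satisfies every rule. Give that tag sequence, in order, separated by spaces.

Candidates per position — 1:taabagup {ADJ,PREP}; 2:taabagup {ADJ,PREP}; 3:skuvouru {NOUN,PREP}; 4:sese {PREP,ADJ}; 5:chiant {DET}; 6:skuvouru {NOUN,PREP}; 7:sloirp {NOUN}; 8:chiant {DET}; 9:theidourp {ADJ}; 10:sloirp {NOUN}.
At position 1, choosing PREP makes rule 1 impossible to satisfy; hence ADJ.
At position 2, choosing PREP makes rule 1 impossible to satisfy; hence ADJ.
At position 3, choosing PREP makes rule 1 impossible to satisfy; hence NOUN.
At position 4, choosing PREP makes rule 1 impossible to satisfy; hence ADJ.
At position 6, choosing PREP makes rule 1 impossible to satisfy; hence NOUN.
The unique satisfying tagging is: ADJ ADJ NOUN ADJ DET NOUN NOUN DET ADJ NOUN.
Rule-by-rule: rule 1 ✓; rule 2 ✓; rule 3 ✓.

ADJ ADJ NOUN ADJ DET NOUN NOUN DET ADJ NOUN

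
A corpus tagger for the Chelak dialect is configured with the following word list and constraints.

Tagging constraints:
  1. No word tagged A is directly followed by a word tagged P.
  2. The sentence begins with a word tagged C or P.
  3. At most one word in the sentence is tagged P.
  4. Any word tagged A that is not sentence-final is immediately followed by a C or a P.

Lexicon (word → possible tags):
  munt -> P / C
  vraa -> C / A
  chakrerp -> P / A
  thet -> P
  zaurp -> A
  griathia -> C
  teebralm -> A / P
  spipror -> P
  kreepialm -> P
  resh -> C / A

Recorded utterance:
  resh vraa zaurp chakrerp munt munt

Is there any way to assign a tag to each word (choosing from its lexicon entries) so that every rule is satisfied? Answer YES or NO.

Candidates per position — 1:resh {C,A}; 2:vraa {C,A}; 3:zaurp {A}; 4:chakrerp {P,A}; 5:munt {P,C}; 6:munt {P,C}.
Every candidate sequence violates at least one rule; no consistent tagging exists.

NO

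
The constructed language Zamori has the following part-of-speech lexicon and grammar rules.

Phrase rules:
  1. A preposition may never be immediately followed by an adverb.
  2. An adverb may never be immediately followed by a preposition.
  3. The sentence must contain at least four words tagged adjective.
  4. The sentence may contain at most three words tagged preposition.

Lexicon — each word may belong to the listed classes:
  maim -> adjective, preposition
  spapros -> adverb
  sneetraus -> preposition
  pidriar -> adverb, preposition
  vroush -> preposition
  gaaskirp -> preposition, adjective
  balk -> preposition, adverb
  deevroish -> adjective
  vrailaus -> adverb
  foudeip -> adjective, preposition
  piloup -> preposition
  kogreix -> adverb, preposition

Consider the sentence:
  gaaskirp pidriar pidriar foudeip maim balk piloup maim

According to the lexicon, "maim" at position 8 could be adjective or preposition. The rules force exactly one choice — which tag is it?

adjective

Candidates per position — 1:gaaskirp {preposition,adjective}; 2:pidriar {adverb,preposition}; 3:pidriar {adverb,preposition}; 4:foudeip {adjective,preposition}; 5:maim {adjective,preposition}; 6:balk {preposition,adverb}; 7:piloup {preposition}; 8:maim {adjective,preposition}.
Position 1: tagging it preposition would leave rule 3 unsatisfiable, so it must be adjective.
Position 4: tagging it preposition would leave rule 3 unsatisfiable, so it must be adjective.
Position 5: tagging it preposition would leave rule 3 unsatisfiable, so it must be adjective.
Position 6: tagging it adverb would leave rule 2 unsatisfiable, so it must be preposition.
Position 8: tagging it preposition would leave rule 3 unsatisfiable, so it must be adjective.
The remaining ambiguous positions (2, 3) are resolved jointly — only one combination satisfies every rule.
The unique satisfying tagging is: adjective adverb adverb adjective adjective preposition preposition adjective.
Rule-by-rule: rule 1 ✓; rule 2 ✓; rule 3 ✓; rule 4 ✓.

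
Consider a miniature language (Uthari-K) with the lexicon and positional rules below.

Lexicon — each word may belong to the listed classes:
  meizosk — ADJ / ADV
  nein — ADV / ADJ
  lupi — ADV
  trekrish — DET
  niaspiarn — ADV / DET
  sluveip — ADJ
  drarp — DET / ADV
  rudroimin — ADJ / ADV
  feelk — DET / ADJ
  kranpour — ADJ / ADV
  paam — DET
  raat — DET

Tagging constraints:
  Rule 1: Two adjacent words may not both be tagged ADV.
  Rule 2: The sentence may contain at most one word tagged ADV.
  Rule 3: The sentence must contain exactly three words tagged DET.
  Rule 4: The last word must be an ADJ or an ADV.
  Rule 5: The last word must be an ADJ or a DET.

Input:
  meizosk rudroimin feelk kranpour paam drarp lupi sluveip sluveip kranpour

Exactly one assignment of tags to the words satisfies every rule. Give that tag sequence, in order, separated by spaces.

Candidates per position — 1:meizosk {ADJ,ADV}; 2:rudroimin {ADJ,ADV}; 3:feelk {DET,ADJ}; 4:kranpour {ADJ,ADV}; 5:paam {DET}; 6:drarp {DET,ADV}; 7:lupi {ADV}; 8:sluveip {ADJ}; 9:sluveip {ADJ}; 10:kranpour {ADJ,ADV}.
Position 1: ADV is ruled out by rule 2; that leaves ADJ.
Position 2: ADV is ruled out by rule 2; that leaves ADJ.
Position 3: ADJ is ruled out by rule 3; that leaves DET.
Position 4: ADV is ruled out by rule 2; that leaves ADJ.
Position 6: ADV is ruled out by rule 1; that leaves DET.
Position 10: ADV is ruled out by rule 2; that leaves ADJ.
The unique satisfying tagging is: ADJ ADJ DET ADJ DET DET ADV ADJ ADJ ADJ.
Check: rule 1 ok; rule 2 ok; rule 3 ok; rule 4 ok; rule 5 ok.

ADJ ADJ DET ADJ DET DET ADV ADJ ADJ ADJ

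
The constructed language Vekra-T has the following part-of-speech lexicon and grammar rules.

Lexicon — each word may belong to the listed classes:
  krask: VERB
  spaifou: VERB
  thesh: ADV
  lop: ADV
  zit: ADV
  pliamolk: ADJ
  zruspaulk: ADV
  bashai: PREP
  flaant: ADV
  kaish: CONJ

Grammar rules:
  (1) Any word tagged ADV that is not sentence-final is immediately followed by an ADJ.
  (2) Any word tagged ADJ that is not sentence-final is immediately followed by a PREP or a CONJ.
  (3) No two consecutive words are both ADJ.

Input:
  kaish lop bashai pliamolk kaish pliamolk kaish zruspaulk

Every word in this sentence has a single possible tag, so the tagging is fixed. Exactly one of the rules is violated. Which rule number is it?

Fixed tagging: CONJ ADV PREP ADJ CONJ ADJ CONJ ADV.
Checking each rule: R1 fails, R2 ok, R3 ok.
Only rule 1 fails.

1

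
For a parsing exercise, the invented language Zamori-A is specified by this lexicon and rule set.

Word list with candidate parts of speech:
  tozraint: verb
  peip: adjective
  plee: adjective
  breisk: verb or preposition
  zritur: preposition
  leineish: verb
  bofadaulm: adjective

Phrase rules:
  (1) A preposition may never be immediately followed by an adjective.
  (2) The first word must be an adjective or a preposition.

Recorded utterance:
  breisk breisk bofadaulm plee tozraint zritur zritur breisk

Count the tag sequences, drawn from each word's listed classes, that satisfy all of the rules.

2

Candidates per position — 1:breisk {verb,preposition}; 2:breisk {verb,preposition}; 3:bofadaulm {adjective}; 4:plee {adjective}; 5:tozraint {verb}; 6:zritur {preposition}; 7:zritur {preposition}; 8:breisk {verb,preposition}.
There are 8 candidate sequences in total.
The sequences that satisfy every rule: preposition verb adjective adjective verb preposition preposition verb; preposition verb adjective adjective verb preposition preposition preposition.
Count = 2.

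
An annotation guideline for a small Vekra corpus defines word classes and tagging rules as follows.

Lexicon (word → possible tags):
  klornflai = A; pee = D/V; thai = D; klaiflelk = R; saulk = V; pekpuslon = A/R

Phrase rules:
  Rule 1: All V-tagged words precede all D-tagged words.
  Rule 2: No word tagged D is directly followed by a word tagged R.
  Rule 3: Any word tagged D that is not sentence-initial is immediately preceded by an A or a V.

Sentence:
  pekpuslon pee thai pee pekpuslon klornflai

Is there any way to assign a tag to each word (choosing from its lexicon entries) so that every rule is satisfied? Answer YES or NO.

NO

Candidates per position — 1:pekpuslon {A,R}; 2:pee {D,V}; 3:thai {D}; 4:pee {D,V}; 5:pekpuslon {A,R}; 6:klornflai {A}.
Every candidate sequence violates at least one rule; no consistent tagging exists.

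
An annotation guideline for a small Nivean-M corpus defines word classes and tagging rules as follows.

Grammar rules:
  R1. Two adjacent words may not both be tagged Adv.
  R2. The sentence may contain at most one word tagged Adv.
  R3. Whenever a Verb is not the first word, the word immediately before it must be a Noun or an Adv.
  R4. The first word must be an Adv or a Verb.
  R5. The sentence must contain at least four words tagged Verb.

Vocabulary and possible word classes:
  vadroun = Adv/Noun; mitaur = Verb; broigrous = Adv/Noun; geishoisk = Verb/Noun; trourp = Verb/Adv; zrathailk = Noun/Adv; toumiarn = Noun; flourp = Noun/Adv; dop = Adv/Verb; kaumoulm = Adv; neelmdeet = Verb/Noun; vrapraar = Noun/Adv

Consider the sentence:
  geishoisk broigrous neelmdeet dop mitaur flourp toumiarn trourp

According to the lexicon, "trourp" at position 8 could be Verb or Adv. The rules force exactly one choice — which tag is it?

Candidates per position — 1:geishoisk {Verb,Noun}; 2:broigrous {Adv,Noun}; 3:neelmdeet {Verb,Noun}; 4:dop {Adv,Verb}; 5:mitaur {Verb}; 6:flourp {Noun,Adv}; 7:toumiarn {Noun}; 8:trourp {Verb,Adv}.
If word 1 were Noun, no tagging could satisfy rule 4; so word 1 is Verb.
If word 4 were Verb, no tagging could satisfy rule 3; so word 4 is Adv.
If word 6 were Adv, no tagging could satisfy rule 2; so word 6 is Noun.
If word 8 were Adv, no tagging could satisfy rule 2; so word 8 is Verb.
If word 2 were Adv, no tagging could satisfy rule 2; so word 2 is Noun.
If word 3 were Noun, no tagging could satisfy rule 5; so word 3 is Verb.
The only consistent sequence is: Verb Noun Verb Adv Verb Noun Noun Verb.
Verifying each rule — rule 1 ✓; rule 2 ✓; rule 3 ✓; rule 4 ✓; rule 5 ✓.

Verb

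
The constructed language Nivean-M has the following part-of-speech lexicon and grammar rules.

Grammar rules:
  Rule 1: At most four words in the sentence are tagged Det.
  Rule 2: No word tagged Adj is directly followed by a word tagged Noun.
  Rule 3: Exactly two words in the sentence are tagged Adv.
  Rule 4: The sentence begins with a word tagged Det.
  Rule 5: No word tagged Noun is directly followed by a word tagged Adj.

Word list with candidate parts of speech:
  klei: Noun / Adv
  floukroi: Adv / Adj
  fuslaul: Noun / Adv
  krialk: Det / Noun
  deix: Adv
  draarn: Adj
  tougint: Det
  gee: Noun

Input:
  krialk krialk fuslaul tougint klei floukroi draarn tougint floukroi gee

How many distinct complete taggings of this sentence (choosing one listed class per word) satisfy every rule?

Candidates per position — 1:krialk {Det,Noun}; 2:krialk {Det,Noun}; 3:fuslaul {Noun,Adv}; 4:tougint {Det}; 5:klei {Noun,Adv}; 6:floukroi {Adv,Adj}; 7:draarn {Adj}; 8:tougint {Det}; 9:floukroi {Adv,Adj}; 10:gee {Noun}.
There are 64 candidate sequences in total.
The sequences that satisfy every rule: Det Det Noun Det Noun Adv Adj Det Adv Noun; Det Det Noun Det Adv Adj Adj Det Adv Noun; Det Noun Noun Det Noun Adv Adj Det Adv Noun; Det Noun Noun Det Adv Adj Adj Det Adv Noun.
Count = 4.

4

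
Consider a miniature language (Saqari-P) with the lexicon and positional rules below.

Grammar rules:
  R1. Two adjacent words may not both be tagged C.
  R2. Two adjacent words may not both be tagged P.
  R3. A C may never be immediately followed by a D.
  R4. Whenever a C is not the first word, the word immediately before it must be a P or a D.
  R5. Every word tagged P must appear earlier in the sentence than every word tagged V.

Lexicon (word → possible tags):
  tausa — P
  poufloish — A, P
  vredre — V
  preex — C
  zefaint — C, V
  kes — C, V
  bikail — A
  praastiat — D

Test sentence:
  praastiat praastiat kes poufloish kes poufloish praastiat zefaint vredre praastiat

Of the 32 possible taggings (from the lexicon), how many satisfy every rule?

10

Candidates per position — 1:praastiat {D}; 2:praastiat {D}; 3:kes {C,V}; 4:poufloish {A,P}; 5:kes {C,V}; 6:poufloish {A,P}; 7:praastiat {D}; 8:zefaint {C,V}; 9:vredre {V}; 10:praastiat {D}.
There are 32 candidate sequences in total.
Checking each against the rules leaves 10 sequences.
Count = 10.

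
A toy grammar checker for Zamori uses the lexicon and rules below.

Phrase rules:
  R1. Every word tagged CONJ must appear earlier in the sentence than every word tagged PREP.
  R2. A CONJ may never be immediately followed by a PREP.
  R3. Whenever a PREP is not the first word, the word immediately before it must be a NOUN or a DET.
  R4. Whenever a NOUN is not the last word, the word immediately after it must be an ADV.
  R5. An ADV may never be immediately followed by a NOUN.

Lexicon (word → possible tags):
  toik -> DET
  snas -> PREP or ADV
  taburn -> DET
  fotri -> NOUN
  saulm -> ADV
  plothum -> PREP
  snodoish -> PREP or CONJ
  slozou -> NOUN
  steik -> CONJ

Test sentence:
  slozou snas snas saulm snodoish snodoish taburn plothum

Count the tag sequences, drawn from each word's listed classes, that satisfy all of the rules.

1

Candidates per position — 1:slozou {NOUN}; 2:snas {PREP,ADV}; 3:snas {PREP,ADV}; 4:saulm {ADV}; 5:snodoish {PREP,CONJ}; 6:snodoish {PREP,CONJ}; 7:taburn {DET}; 8:plothum {PREP}.
There are 16 candidate sequences in total.
The sequences that satisfy every rule: NOUN ADV ADV ADV CONJ CONJ DET PREP.
Count = 1.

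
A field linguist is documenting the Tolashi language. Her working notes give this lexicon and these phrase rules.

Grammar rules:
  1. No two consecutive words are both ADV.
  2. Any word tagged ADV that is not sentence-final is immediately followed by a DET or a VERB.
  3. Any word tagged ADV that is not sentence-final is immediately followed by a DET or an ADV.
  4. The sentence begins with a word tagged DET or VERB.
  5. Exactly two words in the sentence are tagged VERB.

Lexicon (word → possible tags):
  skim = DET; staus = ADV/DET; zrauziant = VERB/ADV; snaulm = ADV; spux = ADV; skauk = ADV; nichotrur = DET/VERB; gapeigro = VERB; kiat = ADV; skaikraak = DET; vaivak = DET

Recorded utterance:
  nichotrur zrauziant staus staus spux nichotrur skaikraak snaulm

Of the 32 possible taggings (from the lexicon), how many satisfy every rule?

2

Candidates per position — 1:nichotrur {DET,VERB}; 2:zrauziant {VERB,ADV}; 3:staus {ADV,DET}; 4:staus {ADV,DET}; 5:spux {ADV}; 6:nichotrur {DET,VERB}; 7:skaikraak {DET}; 8:snaulm {ADV}.
There are 32 candidate sequences in total.
The sequences that satisfy every rule: VERB VERB ADV DET ADV DET DET ADV; VERB VERB DET DET ADV DET DET ADV.
Count = 2.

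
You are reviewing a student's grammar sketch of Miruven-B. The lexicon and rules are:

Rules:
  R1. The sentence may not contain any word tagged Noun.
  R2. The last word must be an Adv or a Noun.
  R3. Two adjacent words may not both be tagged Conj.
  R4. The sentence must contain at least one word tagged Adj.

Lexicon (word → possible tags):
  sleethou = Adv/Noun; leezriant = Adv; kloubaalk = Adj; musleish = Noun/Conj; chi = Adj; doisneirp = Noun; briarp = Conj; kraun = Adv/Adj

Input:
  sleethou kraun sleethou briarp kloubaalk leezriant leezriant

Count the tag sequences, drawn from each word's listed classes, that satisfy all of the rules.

2

Candidates per position — 1:sleethou {Adv,Noun}; 2:kraun {Adv,Adj}; 3:sleethou {Adv,Noun}; 4:briarp {Conj}; 5:kloubaalk {Adj}; 6:leezriant {Adv}; 7:leezriant {Adv}.
There are 8 candidate sequences in total.
The sequences that satisfy every rule: Adv Adv Adv Conj Adj Adv Adv; Adv Adj Adv Conj Adj Adv Adv.
Count = 2.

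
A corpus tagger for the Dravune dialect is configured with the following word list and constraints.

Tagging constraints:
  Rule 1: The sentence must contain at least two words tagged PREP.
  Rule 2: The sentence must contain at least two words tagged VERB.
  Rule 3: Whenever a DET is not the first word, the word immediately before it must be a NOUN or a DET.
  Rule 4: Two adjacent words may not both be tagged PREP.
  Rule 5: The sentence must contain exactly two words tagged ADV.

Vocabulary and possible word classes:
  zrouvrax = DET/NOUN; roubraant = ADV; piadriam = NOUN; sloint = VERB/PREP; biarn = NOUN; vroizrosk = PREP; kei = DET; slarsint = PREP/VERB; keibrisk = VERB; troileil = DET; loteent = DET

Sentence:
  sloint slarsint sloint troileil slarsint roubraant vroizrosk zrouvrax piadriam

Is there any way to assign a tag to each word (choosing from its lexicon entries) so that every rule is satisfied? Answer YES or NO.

NO

Candidates per position — 1:sloint {VERB,PREP}; 2:slarsint {PREP,VERB}; 3:sloint {VERB,PREP}; 4:troileil {DET}; 5:slarsint {PREP,VERB}; 6:roubraant {ADV}; 7:vroizrosk {PREP}; 8:zrouvrax {DET,NOUN}; 9:piadriam {NOUN}.
Rule 3 cannot be satisfied by any choice of tags from the lexicon.
So there is no consistent tagging.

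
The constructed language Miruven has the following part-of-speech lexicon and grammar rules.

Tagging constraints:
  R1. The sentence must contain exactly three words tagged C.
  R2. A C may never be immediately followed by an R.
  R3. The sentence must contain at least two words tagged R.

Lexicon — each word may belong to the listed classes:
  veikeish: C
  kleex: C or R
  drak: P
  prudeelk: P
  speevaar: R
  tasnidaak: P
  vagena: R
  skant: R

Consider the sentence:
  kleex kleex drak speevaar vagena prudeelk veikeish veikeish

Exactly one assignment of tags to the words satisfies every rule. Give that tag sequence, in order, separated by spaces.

Candidates per position — 1:kleex {C,R}; 2:kleex {C,R}; 3:drak {P}; 4:speevaar {R}; 5:vagena {R}; 6:prudeelk {P}; 7:veikeish {C}; 8:veikeish {C}.
The remaining ambiguous positions (1, 2) are resolved jointly — only one combination satisfies every rule.
The unique satisfying tagging is: R C P R R P C C.
Check: rule 1 ✓; rule 2 ✓; rule 3 ✓.

R C P R R P C C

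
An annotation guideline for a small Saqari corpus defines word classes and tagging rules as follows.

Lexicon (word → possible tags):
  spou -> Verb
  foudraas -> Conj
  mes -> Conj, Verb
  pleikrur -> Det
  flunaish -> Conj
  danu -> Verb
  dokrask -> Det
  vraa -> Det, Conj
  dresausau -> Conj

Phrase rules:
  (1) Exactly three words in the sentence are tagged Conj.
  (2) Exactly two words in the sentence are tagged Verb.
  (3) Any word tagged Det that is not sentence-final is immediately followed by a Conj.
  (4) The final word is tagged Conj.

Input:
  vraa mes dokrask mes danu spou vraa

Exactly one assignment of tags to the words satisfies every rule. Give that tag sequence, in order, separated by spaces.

Candidates per position — 1:vraa {Det,Conj}; 2:mes {Conj,Verb}; 3:dokrask {Det}; 4:mes {Conj,Verb}; 5:danu {Verb}; 6:spou {Verb}; 7:vraa {Det,Conj}.
Position 2: tagging it Verb would leave rule 2 unsatisfiable, so it must be Conj.
Position 4: tagging it Verb would leave rule 2 unsatisfiable, so it must be Conj.
Position 7: tagging it Det would leave rule 4 unsatisfiable, so it must be Conj.
Position 1: tagging it Conj would leave rule 1 unsatisfiable, so it must be Det.
That leaves exactly one tagging: Det Conj Det Conj Verb Verb Conj.
Check: rule 1 satisfied; rule 2 satisfied; rule 3 satisfied; rule 4 satisfied.

Det Conj Det Conj Verb Verb Conj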